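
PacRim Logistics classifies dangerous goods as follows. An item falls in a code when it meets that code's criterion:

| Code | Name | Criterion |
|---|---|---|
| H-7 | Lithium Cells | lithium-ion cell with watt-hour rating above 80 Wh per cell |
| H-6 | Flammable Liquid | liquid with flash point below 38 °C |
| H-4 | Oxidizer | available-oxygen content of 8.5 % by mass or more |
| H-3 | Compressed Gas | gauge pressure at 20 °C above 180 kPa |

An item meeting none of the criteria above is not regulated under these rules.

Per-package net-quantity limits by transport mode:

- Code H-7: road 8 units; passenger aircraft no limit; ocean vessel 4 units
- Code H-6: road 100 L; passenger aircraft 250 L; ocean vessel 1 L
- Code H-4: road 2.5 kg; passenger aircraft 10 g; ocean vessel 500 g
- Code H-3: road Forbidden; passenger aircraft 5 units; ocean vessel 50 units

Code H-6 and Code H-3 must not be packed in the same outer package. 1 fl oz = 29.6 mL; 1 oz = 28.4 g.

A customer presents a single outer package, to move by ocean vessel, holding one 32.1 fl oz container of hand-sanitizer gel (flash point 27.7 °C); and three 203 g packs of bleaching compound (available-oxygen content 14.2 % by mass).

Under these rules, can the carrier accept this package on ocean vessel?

The hand-sanitizer gel has flash point 27.7 °C, which is < 38 °C, so it is Code H-6 (Flammable Liquid).
With available-oxygen content 14.2 % by mass (≥ 8.5 % by mass), the bleaching compound falls in Code H-4.
Code H-4 quantity: three 203 g packs = 609 g.
That exceeds the Code H-4 ocean vessel limit of 500 g.
Code H-6 quantity: one 32.1 fl oz container = 950.16 mL.
950.16 mL ≤ 1 L (ocean vessel limit, Code H-6) — within limit.
The segregation rule (Code H-6 with Code H-3) does not apply to Code H-4 with Code H-6.

No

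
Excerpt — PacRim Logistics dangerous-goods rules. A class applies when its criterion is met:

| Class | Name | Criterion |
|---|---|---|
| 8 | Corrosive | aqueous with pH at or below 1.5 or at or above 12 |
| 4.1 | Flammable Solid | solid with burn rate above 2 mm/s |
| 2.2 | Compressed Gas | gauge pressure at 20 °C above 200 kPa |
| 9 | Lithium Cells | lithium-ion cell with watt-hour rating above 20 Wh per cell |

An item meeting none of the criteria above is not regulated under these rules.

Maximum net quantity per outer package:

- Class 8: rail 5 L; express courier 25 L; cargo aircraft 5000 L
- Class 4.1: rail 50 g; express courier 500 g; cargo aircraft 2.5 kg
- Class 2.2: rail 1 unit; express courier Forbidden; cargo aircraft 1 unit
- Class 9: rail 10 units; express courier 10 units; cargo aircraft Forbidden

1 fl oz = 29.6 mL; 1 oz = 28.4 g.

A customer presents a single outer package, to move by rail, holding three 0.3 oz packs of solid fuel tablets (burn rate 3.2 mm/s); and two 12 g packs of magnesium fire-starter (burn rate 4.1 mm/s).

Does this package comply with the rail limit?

Yes

Solid fuel tablets: burn rate 3.2 mm/s > 2 mm/s → Class 4.1 (Flammable Solid).
With burn rate 4.1 mm/s (> 2 mm/s), the magnesium fire-starter falls in Class 4.1.
Class 4.1 net quantity: (three 0.3 oz packs = 25.56 g) + (two 12 g packs = 24 g) = 49.56 g.
49.56 g is within the rail limit of 50 g for Class 4.1.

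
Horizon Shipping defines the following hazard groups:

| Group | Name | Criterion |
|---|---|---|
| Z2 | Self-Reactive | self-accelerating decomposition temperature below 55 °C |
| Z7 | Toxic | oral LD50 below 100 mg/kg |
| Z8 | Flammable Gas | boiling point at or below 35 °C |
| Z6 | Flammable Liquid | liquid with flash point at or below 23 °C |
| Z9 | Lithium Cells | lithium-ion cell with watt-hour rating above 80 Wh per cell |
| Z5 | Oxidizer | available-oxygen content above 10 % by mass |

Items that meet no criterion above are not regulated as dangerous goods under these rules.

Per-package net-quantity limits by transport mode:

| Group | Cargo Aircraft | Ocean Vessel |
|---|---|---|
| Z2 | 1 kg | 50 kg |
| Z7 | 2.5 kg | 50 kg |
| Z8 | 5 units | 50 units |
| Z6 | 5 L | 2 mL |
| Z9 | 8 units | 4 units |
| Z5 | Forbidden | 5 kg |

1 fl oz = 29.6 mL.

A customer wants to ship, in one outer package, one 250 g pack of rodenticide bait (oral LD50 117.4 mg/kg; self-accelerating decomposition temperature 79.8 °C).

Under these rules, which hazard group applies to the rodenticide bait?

self-accelerating decomposition temperature 79.8 °C is not below 55 °C, so Group Z2 does not apply.
oral LD50 117.4 mg/kg is not below 100 mg/kg, so Group Z7 does not apply.
No criterion is met, so the item is not regulated.

Not regulated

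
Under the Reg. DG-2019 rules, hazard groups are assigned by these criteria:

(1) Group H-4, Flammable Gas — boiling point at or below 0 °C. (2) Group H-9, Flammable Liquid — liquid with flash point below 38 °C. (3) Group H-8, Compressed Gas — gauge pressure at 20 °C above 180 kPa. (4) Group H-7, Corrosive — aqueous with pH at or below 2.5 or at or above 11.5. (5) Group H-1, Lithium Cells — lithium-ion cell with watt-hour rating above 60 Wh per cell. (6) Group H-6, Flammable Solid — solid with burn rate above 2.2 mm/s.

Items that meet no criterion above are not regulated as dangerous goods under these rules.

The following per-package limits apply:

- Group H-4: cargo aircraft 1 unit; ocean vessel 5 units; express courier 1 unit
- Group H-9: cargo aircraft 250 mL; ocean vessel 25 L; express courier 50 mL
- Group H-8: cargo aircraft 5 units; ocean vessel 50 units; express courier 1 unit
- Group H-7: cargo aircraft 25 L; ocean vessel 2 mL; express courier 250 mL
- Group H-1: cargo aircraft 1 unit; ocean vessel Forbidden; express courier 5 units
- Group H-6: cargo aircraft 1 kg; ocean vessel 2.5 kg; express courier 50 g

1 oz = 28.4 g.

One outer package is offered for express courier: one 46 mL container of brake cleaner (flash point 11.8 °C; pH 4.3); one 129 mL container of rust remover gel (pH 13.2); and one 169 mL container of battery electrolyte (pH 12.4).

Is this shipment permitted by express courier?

Flash point 11.8 °C meets the Group H-9 criterion (Flammable Liquid), so the brake cleaner is Group H-9.
pH 13.2 meets the Group H-7 criterion (Corrosive), so the rust remover gel is Group H-7.
Battery electrolyte: pH 12.4 ≥ 11.5 → Group H-7 (Corrosive).
Group H-9 quantity: 46 mL.
46 mL ≤ 50 mL (express courier limit, Group H-9) — within limit.
Total Group H-7: 129 mL + 169 mL = 298 mL.
That exceeds the Group H-7 express courier limit of 250 mL.

No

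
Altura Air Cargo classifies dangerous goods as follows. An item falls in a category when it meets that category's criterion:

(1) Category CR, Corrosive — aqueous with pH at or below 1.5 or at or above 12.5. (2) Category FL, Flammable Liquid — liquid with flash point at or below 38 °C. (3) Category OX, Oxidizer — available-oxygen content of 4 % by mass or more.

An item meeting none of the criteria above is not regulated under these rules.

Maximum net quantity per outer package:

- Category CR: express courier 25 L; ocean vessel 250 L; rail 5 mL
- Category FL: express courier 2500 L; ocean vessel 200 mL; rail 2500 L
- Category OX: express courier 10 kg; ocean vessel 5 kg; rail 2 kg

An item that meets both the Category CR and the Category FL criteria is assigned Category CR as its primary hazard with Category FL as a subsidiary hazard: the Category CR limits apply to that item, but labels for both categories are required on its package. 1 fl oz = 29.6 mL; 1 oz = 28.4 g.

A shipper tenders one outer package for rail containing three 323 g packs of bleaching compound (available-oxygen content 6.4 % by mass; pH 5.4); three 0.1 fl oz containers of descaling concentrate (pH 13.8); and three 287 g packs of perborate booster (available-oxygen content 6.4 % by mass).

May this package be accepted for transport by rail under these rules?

Bleaching compound: available-oxygen content 6.4 % by mass ≥ 4 % by mass → Category OX (Oxidizer).
Descaling concentrate: pH 13.8 ≥ 12.5 → Category CR (Corrosive).
Available-oxygen content 6.4 % by mass meets the Category OX criterion (Oxidizer), so the perborate booster is Category OX.
Category CR quantity: three 0.1 fl oz containers = 8.88 mL.
8.88 mL > 5 mL (rail limit, Category CR) — over the limit.
Total Category OX: (three 323 g packs = 969 g) + (three 287 g packs = 861 g) = 1.83 kg.
1.83 kg ≤ 2 kg (rail limit, Category OX) — within limit.

No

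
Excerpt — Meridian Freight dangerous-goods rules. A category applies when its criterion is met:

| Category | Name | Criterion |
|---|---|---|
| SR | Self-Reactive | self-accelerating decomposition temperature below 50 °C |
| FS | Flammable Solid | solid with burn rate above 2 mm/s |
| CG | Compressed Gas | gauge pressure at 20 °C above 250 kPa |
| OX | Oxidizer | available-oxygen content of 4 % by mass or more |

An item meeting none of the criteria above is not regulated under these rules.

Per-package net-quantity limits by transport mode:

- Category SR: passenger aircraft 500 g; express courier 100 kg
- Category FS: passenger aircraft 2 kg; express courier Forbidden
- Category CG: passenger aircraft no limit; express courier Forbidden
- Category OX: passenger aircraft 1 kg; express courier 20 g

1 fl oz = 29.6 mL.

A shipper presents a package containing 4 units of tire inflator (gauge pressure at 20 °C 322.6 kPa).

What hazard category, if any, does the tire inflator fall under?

The tire inflator has gauge pressure at 20 °C 322.6 kPa, which is > 250 kPa, so it is Category CG (Compressed Gas).

Category CG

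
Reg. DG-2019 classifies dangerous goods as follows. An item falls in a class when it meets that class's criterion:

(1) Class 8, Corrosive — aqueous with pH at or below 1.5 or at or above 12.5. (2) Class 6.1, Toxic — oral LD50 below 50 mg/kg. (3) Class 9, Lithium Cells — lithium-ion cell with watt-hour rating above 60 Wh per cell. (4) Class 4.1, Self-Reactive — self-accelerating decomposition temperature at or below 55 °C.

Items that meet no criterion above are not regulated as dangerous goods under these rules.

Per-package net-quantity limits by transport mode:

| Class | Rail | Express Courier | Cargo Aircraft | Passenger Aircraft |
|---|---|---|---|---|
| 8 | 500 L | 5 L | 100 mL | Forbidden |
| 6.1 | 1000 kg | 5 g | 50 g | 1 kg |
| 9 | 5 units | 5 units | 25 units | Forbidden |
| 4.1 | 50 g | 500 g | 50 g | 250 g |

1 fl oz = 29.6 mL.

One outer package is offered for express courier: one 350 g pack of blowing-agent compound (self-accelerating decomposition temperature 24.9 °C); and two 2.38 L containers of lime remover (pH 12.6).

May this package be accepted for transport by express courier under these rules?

Blowing-agent compound: self-accelerating decomposition temperature 24.9 °C ≤ 55 °C → Class 4.1 (Self-Reactive).
The lime remover has pH 12.6, which is ≥ 12.5, so it is Class 8 (Corrosive).
Class 4.1 quantity: 350 g.
350 g ≤ 500 g (express courier limit, Class 4.1) — within limit.
Class 8 quantity: two 2.38 L containers = 4.76 L.
4.76 L is within the express courier limit of 5 L for Class 8.
Every hazard class is within its express courier limit and no segregation rule is violated.

Yes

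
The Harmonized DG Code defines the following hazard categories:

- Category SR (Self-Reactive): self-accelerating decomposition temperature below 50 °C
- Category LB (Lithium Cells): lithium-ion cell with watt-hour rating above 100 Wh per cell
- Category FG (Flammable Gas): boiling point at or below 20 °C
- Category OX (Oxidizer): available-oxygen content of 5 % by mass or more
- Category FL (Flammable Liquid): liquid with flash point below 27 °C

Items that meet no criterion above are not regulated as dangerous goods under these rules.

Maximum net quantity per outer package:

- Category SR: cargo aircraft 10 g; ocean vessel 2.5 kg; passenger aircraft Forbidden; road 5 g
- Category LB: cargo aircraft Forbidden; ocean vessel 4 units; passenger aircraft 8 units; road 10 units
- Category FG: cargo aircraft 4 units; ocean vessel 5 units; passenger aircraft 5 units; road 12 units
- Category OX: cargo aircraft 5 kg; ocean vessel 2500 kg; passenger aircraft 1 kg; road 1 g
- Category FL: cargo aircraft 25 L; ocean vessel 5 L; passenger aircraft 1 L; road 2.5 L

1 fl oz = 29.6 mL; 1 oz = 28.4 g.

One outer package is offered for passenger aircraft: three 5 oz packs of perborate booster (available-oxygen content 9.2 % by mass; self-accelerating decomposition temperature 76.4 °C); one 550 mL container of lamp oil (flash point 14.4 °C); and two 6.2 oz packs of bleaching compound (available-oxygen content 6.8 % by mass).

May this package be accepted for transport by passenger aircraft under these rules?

Yes

Available-oxygen content 9.2 % by mass meets the Category OX criterion (Oxidizer), so the perborate booster is Category OX.
The lamp oil has flash point 14.4 °C, which is < 27 °C, so it is Category FL (Flammable Liquid).
Bleaching compound: available-oxygen content 6.8 % by mass ≥ 5 % by mass → Category OX (Oxidizer).
Total Category OX: (three 5 oz packs = 426 g) + (two 6.2 oz packs = 352.16 g) = 778.16 g.
That is within the Category OX passenger aircraft limit of 1 kg.
Category FL quantity: 550 mL.
That is within the Category FL passenger aircraft limit of 1 L.
Every hazard category is within its passenger aircraft limit and no segregation rule is violated.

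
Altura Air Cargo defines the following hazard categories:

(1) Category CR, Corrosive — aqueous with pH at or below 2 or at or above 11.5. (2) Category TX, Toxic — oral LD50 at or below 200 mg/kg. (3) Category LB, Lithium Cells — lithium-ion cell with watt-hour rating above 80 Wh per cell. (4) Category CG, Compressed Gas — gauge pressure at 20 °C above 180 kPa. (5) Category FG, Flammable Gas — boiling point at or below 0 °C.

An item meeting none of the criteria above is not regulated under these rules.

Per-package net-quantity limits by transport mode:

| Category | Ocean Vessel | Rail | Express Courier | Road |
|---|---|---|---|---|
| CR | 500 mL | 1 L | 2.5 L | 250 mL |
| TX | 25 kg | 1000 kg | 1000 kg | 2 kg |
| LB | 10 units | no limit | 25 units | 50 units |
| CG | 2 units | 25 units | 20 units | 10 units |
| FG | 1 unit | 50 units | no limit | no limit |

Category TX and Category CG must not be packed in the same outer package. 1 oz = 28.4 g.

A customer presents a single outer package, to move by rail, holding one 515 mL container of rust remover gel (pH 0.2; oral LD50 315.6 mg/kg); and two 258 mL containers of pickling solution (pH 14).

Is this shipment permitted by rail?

No

pH 0.2 meets the Category CR criterion (Corrosive), so the rust remover gel is Category CR.
The pickling solution has pH 14, which is ≥ 11.5, so it is Category CR (Corrosive).
Category CR net quantity: 515 mL + (two 258 mL containers = 516 mL) = 1.031 L.
That exceeds the Category CR rail limit of 1 L.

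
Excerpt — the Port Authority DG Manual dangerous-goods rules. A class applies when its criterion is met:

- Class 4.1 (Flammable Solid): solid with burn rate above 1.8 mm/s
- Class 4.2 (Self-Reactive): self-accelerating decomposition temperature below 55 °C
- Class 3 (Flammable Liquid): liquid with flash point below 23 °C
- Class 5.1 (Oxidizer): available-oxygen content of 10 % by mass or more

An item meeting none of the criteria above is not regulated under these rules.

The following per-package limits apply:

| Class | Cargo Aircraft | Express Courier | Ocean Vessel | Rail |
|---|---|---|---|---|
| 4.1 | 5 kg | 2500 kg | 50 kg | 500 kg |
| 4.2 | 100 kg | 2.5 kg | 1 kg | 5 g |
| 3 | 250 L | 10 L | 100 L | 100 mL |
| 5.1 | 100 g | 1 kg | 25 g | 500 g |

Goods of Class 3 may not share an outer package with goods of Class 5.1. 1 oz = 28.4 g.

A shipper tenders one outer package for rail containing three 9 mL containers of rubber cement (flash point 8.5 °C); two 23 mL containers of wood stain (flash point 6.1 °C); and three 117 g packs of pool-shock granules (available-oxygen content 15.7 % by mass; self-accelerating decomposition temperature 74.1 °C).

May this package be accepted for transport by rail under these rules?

No

Rubber cement: flash point 8.5 °C < 23 °C → Class 3 (Flammable Liquid).
With flash point 6.1 °C (< 23 °C), the wood stain falls in Class 3.
Pool-shock granules: available-oxygen content 15.7 % by mass ≥ 10 % by mass → Class 5.1 (Oxidizer).
Total Class 3: (three 9 mL containers = 27 mL) + (two 23 mL containers = 46 mL) = 73 mL.
That is within the Class 3 rail limit of 100 mL.
Class 5.1 quantity: three 117 g packs = 351 g.
351 g ≤ 500 g (rail limit, Class 5.1) — within limit.
Class 3 and Class 5.1 may not share an outer package.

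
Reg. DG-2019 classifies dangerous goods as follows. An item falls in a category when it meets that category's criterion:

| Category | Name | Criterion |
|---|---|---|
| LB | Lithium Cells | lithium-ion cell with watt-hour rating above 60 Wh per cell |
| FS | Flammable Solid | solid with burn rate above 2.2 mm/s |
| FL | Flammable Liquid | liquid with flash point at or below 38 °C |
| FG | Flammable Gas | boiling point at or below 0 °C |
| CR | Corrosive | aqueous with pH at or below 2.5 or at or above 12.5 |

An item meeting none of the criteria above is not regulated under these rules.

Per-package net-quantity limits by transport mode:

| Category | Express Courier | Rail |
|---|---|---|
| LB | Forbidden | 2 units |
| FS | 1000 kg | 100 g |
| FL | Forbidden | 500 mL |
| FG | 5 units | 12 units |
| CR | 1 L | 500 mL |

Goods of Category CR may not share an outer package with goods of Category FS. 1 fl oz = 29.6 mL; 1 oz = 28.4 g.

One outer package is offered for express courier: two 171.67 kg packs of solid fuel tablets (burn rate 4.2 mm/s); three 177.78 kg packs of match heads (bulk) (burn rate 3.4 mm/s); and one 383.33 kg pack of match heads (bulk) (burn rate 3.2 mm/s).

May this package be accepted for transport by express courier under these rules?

No

With burn rate 4.2 mm/s (> 2.2 mm/s), the solid fuel tablets fall in Category FS.
Burn rate 3.4 mm/s meets the Category FS criterion (Flammable Solid), so the match heads (bulk) are Category FS.
The match heads (bulk) have burn rate 3.2 mm/s, which is > 2.2 mm/s, so they are Category FS (Flammable Solid).
Total Category FS: (two 171.67 kg packs = 343.34 kg) + (three 177.78 kg packs = 533.34 kg) + 383.33 kg = 1260.01 kg.
1260.01 kg > 1000 kg (express courier limit, Category FS) — over the limit.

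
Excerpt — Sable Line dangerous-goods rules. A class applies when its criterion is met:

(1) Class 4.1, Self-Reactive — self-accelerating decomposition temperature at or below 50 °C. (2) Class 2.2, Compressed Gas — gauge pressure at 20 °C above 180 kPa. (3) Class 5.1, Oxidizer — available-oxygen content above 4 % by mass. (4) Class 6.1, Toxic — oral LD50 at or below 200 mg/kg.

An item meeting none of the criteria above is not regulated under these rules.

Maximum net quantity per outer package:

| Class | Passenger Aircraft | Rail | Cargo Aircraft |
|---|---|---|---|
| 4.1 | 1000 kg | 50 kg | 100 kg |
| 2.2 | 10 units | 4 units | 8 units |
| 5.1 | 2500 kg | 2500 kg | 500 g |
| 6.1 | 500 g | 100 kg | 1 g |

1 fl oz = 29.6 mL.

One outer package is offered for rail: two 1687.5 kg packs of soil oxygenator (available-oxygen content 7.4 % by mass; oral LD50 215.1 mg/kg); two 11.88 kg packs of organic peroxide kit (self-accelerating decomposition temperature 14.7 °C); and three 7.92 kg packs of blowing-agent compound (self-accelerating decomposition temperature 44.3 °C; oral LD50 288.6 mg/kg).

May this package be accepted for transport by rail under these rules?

No

Available-oxygen content 7.4 % by mass meets the Class 5.1 criterion (Oxidizer), so the soil oxygenator is Class 5.1.
Self-accelerating decomposition temperature 14.7 °C meets the Class 4.1 criterion (Self-Reactive), so the organic peroxide kit is Class 4.1.
The blowing-agent compound has self-accelerating decomposition temperature 44.3 °C, which is ≤ 50 °C, so it is Class 4.1 (Self-Reactive).
Class 5.1 quantity: two 1687.5 kg packs = 3375 kg.
That exceeds the Class 5.1 rail limit of 2500 kg.
Class 4.1 net quantity: (two 11.88 kg packs = 23.76 kg) + (three 7.92 kg packs = 23.76 kg) = 47.52 kg.
47.52 kg ≤ 50 kg (rail limit, Class 4.1) — within limit.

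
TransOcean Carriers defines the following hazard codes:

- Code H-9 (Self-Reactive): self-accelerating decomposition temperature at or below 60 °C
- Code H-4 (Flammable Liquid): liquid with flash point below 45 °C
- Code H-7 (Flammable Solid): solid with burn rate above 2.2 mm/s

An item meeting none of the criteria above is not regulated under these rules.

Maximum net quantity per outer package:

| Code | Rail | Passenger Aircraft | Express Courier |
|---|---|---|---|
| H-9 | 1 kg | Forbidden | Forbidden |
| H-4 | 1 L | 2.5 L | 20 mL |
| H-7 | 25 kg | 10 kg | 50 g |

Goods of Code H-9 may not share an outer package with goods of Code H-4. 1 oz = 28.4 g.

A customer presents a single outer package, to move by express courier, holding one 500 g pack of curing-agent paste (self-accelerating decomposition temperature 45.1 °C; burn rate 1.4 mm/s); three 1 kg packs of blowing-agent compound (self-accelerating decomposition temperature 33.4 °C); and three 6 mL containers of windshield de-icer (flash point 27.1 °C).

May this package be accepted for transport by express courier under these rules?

No

With self-accelerating decomposition temperature 45.1 °C (≤ 60 °C), the curing-agent paste falls in Code H-9.
Self-accelerating decomposition temperature 33.4 °C meets the Code H-9 criterion (Self-Reactive), so the blowing-agent compound is Code H-9.
The windshield de-icer has flash point 27.1 °C, which is < 45 °C, so it is Code H-4 (Flammable Liquid).
Total Code H-9: 500 g + (three 1 kg packs = 3 kg) = 3.5 kg.
By express courier, Code H-9 is Forbidden regardless of quantity.
Code H-4 quantity: three 6 mL containers = 18 mL.
18 mL is within the express courier limit of 20 mL for Code H-4.
Code H-9 and Code H-4 may not share an outer package.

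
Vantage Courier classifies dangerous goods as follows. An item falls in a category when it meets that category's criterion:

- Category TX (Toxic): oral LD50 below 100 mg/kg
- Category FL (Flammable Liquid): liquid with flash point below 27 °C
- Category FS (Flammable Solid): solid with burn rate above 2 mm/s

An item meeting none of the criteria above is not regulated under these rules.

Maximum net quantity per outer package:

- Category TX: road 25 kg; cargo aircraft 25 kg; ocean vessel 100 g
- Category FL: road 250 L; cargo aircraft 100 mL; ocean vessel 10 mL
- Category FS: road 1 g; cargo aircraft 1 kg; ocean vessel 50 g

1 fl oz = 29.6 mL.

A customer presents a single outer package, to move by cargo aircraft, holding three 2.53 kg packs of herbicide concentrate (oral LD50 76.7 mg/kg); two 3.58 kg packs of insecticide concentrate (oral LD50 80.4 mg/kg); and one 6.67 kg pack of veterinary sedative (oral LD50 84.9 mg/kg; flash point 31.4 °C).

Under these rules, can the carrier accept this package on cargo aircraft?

Yes

Oral LD50 76.7 mg/kg meets the Category TX criterion (Toxic), so the herbicide concentrate is Category TX.
Oral LD50 80.4 mg/kg meets the Category TX criterion (Toxic), so the insecticide concentrate is Category TX.
With oral LD50 84.9 mg/kg (< 100 mg/kg), the veterinary sedative falls in Category TX.
Category TX net quantity: (three 2.53 kg packs = 7.59 kg) + (two 3.58 kg packs = 7.16 kg) + 6.67 kg = 21.42 kg.
21.42 kg ≤ 25 kg (cargo aircraft limit, Category TX) — within limit.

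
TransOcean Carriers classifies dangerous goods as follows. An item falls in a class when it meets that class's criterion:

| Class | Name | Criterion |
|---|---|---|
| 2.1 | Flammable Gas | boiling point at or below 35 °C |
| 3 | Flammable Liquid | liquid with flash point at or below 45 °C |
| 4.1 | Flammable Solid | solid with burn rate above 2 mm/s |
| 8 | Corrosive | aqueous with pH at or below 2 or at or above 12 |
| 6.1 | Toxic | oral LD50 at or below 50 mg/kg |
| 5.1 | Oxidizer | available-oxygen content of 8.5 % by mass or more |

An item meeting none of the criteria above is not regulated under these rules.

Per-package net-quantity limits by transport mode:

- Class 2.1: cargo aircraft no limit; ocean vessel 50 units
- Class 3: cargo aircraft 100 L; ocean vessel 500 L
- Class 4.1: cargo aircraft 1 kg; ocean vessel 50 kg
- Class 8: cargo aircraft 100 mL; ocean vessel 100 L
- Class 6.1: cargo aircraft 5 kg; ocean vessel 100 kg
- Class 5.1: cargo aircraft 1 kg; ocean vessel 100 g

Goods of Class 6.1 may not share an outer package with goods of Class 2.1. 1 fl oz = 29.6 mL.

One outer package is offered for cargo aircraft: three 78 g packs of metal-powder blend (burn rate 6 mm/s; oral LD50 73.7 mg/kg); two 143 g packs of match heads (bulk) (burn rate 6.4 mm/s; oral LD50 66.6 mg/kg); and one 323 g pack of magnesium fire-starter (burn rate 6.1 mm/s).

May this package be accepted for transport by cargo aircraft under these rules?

Metal-powder blend: burn rate 6 mm/s > 2 mm/s → Class 4.1 (Flammable Solid).
Match heads (bulk): burn rate 6.4 mm/s > 2 mm/s → Class 4.1 (Flammable Solid).
With burn rate 6.1 mm/s (> 2 mm/s), the magnesium fire-starter falls in Class 4.1.
Total Class 4.1: (three 78 g packs = 234 g) + (two 143 g packs = 286 g) + 323 g = 843 g.
843 g ≤ 1 kg (cargo aircraft limit, Class 4.1) — within limit.

Yes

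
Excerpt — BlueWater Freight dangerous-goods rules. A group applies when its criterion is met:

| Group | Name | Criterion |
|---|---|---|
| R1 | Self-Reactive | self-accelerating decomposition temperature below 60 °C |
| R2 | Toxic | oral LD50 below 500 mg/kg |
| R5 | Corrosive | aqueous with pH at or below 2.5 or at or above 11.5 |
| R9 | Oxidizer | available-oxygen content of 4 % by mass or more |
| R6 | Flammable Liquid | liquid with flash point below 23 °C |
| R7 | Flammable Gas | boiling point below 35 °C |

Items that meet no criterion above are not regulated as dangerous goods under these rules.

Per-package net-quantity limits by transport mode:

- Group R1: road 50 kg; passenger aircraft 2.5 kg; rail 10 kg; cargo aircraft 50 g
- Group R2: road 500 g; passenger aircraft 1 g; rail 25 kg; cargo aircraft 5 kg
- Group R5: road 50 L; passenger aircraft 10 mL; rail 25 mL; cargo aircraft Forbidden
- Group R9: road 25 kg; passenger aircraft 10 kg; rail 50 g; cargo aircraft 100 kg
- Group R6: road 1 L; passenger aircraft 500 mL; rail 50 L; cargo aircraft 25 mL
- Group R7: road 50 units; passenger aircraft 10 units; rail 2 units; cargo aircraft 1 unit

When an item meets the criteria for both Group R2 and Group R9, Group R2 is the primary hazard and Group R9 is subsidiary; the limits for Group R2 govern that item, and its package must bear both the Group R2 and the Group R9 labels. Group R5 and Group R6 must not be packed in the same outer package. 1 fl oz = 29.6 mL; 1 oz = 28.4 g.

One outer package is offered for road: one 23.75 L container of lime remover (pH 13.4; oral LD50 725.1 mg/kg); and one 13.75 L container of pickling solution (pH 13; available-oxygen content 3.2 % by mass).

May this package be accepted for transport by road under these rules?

Yes

Lime remover: pH 13.4 ≥ 11.5 → Group R5 (Corrosive).
With pH 13 (≥ 11.5), the pickling solution falls in Group R5.
Group R5 net quantity: 23.75 L + 13.75 L = 37.5 L.
37.5 L is within the road limit of 50 L for Group R5.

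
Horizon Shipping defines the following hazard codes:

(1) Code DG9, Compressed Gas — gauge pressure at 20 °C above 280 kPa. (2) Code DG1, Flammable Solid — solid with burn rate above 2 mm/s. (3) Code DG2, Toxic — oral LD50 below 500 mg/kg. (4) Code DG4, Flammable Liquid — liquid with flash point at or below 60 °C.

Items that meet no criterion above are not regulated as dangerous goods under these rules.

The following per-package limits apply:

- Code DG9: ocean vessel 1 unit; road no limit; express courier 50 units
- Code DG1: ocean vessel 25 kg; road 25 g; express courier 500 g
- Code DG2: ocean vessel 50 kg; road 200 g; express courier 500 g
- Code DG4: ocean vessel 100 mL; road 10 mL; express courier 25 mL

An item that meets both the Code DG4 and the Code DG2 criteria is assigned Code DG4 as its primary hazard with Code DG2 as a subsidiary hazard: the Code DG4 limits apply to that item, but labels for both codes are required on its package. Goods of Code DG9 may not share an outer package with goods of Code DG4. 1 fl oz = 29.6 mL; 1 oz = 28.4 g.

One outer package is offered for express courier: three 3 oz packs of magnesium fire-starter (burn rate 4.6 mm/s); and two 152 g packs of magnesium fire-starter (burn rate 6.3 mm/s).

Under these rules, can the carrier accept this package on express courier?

No

Burn rate 4.6 mm/s meets the Code DG1 criterion (Flammable Solid), so the magnesium fire-starter is Code DG1.
Magnesium fire-starter: burn rate 6.3 mm/s > 2 mm/s → Code DG1 (Flammable Solid).
Code DG1 net quantity: (three 3 oz packs = 255.6 g) + (two 152 g packs = 304 g) = 559.6 g.
559.6 g > 500 g (express courier limit, Code DG1) — over the limit.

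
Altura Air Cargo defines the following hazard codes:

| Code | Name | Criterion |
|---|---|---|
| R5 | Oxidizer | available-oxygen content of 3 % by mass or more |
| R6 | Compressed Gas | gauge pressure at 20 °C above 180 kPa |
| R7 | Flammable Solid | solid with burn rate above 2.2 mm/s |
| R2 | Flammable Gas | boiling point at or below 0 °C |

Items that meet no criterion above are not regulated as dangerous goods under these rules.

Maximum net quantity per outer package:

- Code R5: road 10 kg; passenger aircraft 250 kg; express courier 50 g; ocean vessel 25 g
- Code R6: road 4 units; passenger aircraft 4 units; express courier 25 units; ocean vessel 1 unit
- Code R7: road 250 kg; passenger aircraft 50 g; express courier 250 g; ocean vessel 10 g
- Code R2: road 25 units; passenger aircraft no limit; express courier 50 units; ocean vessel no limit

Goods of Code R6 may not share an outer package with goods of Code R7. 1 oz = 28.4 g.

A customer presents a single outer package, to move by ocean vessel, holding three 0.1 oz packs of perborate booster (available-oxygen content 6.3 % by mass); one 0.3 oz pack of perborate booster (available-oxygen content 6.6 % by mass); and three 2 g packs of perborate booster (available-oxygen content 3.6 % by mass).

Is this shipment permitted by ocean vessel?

With available-oxygen content 6.3 % by mass (≥ 3 % by mass), the perborate booster falls in Code R5.
Perborate booster: available-oxygen content 6.6 % by mass ≥ 3 % by mass → Code R5 (Oxidizer).
Perborate booster: available-oxygen content 3.6 % by mass ≥ 3 % by mass → Code R5 (Oxidizer).
Total Code R5: (three 0.1 oz packs = 8.52 g) + (one 0.3 oz pack = 8.52 g) + (three 2 g packs = 6 g) = 23.04 g.
That is within the Code R5 ocean vessel limit of 25 g.

Yes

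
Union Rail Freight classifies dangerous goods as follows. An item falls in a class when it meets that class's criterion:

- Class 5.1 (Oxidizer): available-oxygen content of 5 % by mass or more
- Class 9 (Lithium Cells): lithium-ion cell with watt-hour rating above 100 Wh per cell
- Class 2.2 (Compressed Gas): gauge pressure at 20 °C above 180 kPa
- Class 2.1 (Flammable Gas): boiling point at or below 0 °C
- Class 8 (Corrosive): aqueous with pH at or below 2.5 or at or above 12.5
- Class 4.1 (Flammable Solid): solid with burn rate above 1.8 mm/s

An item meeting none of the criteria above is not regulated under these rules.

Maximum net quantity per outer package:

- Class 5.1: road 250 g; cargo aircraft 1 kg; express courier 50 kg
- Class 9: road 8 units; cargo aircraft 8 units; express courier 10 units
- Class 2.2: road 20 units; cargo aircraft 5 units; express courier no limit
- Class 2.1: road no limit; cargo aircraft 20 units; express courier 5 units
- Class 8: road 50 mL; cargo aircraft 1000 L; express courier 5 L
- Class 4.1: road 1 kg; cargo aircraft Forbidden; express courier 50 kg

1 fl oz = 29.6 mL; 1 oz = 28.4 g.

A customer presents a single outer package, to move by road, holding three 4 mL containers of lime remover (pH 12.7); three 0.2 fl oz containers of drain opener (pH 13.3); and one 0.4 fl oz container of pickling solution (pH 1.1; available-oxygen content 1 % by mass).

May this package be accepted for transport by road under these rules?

The lime remover has pH 12.7, which is ≥ 12.5, so it is Class 8 (Corrosive).
The drain opener has pH 13.3, which is ≥ 12.5, so it is Class 8 (Corrosive).
With pH 1.1 (≤ 2.5), the pickling solution falls in Class 8.
Class 8 net quantity: (three 4 mL containers = 12 mL) + (three 0.2 fl oz containers = 17.76 mL) + (one 0.4 fl oz container = 11.84 mL) = 41.6 mL.
That is within the Class 8 road limit of 50 mL.

Yes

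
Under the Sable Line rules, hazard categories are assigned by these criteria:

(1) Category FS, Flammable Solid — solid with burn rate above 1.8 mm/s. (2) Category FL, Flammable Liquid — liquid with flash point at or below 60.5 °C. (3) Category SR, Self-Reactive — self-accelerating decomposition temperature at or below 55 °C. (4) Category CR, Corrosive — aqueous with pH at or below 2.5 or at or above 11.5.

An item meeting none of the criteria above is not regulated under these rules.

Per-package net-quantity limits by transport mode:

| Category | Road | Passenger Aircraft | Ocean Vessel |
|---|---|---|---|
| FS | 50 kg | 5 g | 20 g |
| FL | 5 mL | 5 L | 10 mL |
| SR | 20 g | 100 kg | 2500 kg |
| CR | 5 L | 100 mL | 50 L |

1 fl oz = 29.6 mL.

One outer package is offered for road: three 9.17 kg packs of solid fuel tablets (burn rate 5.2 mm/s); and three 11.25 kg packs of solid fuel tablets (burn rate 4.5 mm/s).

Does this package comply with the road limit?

No

Solid fuel tablets: burn rate 5.2 mm/s > 1.8 mm/s → Category FS (Flammable Solid).
The solid fuel tablets have burn rate 4.5 mm/s, which is > 1.8 mm/s, so they are Category FS (Flammable Solid).
Total Category FS: (three 9.17 kg packs = 27.51 kg) + (three 11.25 kg packs = 33.75 kg) = 61.26 kg.
That exceeds the Category FS road limit of 50 kg.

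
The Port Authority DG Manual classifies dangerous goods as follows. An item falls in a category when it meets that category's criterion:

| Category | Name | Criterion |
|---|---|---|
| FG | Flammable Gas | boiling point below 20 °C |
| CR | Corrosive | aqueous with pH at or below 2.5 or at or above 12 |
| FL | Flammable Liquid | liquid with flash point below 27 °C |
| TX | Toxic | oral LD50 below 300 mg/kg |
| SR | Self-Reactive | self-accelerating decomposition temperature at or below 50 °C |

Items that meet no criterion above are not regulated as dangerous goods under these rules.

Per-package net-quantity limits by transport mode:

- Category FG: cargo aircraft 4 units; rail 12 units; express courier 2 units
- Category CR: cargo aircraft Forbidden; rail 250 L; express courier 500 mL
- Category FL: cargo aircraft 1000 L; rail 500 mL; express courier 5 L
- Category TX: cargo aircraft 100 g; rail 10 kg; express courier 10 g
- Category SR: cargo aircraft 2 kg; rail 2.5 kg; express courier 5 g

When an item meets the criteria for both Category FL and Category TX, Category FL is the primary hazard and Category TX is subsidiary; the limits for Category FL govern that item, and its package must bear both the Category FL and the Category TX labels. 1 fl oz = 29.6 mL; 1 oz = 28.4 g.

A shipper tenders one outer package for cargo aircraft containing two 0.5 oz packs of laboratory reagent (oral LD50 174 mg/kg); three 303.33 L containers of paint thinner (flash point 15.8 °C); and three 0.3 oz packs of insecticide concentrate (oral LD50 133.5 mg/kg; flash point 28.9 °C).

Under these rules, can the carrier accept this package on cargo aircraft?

Yes

With oral LD50 174 mg/kg (< 300 mg/kg), the laboratory reagent falls in Category TX.
Paint thinner: flash point 15.8 °C < 27 °C → Category FL (Flammable Liquid).
With oral LD50 133.5 mg/kg (< 300 mg/kg), the insecticide concentrate falls in Category TX.
Total Category TX: (two 0.5 oz packs = 28.4 g) + (three 0.3 oz packs = 25.56 g) = 53.96 g.
That is within the Category TX cargo aircraft limit of 100 g.
Category FL quantity: three 303.33 L containers = 909.99 L.
That is within the Category FL cargo aircraft limit of 1000 L.
Every hazard category is within its cargo aircraft limit and no segregation rule is violated.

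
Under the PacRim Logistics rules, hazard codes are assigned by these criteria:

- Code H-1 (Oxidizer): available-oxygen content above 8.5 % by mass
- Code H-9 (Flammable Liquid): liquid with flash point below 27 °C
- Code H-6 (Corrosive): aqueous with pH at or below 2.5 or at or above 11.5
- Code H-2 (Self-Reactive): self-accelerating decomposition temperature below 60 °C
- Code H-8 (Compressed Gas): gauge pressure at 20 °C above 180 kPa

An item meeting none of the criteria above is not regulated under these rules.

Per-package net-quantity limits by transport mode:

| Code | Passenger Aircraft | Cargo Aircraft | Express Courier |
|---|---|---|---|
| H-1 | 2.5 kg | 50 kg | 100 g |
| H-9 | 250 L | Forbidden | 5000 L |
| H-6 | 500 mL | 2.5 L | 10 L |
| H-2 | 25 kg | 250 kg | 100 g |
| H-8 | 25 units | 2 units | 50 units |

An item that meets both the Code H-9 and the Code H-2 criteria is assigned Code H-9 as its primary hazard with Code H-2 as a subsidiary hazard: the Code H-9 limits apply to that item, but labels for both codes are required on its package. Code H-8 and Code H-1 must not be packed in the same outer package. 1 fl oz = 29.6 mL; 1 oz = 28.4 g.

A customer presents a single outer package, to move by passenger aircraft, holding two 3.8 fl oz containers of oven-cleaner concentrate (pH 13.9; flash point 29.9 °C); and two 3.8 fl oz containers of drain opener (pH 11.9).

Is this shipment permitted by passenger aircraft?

The oven-cleaner concentrate has pH 13.9, which is ≥ 11.5, so it is Code H-6 (Corrosive).
The drain opener has pH 11.9, which is ≥ 11.5, so it is Code H-6 (Corrosive).
Total Code H-6: (two 3.8 fl oz containers = 224.96 mL) + (two 3.8 fl oz containers = 224.96 mL) = 449.92 mL.
449.92 mL is within the passenger aircraft limit of 500 mL for Code H-6.

Yes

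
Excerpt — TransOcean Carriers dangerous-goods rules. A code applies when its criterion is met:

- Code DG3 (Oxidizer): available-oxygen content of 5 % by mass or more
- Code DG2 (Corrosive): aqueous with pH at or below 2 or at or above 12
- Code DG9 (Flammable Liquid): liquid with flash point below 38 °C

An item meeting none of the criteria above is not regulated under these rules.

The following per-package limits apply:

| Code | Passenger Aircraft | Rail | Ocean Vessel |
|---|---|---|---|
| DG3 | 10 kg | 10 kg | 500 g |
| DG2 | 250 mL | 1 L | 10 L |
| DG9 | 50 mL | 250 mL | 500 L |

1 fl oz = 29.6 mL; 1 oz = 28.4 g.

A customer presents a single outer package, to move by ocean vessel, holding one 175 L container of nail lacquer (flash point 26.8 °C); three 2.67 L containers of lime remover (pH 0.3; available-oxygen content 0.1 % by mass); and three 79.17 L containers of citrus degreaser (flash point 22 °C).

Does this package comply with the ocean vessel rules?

Flash point 26.8 °C meets the Code DG9 criterion (Flammable Liquid), so the nail lacquer is Code DG9.
pH 0.3 meets the Code DG2 criterion (Corrosive), so the lime remover is Code DG2.
Flash point 22 °C meets the Code DG9 criterion (Flammable Liquid), so the citrus degreaser is Code DG9.
Code DG9 net quantity: 175 L + (three 79.17 L containers = 237.51 L) = 412.51 L.
That is within the Code DG9 ocean vessel limit of 500 L.
Code DG2 quantity: three 2.67 L containers = 8.01 L.
8.01 L is within the ocean vessel limit of 10 L for Code DG2.
Every hazard code is within its ocean vessel limit and no segregation rule is violated.

Yes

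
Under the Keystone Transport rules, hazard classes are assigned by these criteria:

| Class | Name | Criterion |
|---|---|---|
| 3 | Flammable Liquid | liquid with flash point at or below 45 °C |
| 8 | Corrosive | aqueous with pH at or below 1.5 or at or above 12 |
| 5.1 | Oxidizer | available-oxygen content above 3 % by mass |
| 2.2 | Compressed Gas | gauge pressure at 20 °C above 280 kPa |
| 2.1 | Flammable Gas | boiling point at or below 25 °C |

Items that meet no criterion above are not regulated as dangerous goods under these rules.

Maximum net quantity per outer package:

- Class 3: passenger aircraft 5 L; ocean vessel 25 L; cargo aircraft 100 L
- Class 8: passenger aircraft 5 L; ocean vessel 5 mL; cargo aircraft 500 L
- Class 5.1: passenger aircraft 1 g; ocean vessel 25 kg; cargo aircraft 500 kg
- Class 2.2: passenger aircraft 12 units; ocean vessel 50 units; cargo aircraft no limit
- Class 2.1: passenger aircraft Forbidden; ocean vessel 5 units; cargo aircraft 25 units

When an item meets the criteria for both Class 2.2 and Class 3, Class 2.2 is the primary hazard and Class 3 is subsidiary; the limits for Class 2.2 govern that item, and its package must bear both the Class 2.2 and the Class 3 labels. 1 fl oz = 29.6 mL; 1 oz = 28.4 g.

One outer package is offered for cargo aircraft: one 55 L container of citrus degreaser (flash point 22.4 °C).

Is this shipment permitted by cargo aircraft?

Yes

With flash point 22.4 °C (≤ 45 °C), the citrus degreaser falls in Class 3.
Class 3 quantity: 55 L.
That is within the Class 3 cargo aircraft limit of 100 L.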